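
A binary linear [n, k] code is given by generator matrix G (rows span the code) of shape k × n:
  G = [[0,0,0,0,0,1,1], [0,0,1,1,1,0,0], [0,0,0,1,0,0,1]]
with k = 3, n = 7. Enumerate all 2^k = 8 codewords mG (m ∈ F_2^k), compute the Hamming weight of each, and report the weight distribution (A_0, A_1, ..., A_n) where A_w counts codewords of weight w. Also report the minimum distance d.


Weight distribution: A_0 = 1, A_2 = 3, A_3 = 3, A_5 = 1. Minimum distance d = 2.

Enumerate all 2^3 = 8 messages m ∈ F_2^3.
For each, compute codeword c = mG in F_2^7, then tally its weight.
  m = 000 → c = 0000000, weight = 0.
  m = 100 → c = 0000011, weight = 2.
  m = 010 → c = 0011100, weight = 3.
  m = 110 → c = 0011111, weight = 5.
  m = 001 → c = 0001001, weight = 2.
  m = 101 → c = 0001010, weight = 2.
  m = 011 → c = 0010101, weight = 3.
  m = 111 → c = 0010110, weight = 3.
Tally weights:
  weight 0: 1 codewords.
  weight 2: 3 codewords.
  weight 3: 3 codewords.
  weight 5: 1 codewords.
Minimum distance d = smallest w > 0 with A_w > 0 = 2.
Sanity: Σ A_w = 8 = 2^3 = 8 ✓.


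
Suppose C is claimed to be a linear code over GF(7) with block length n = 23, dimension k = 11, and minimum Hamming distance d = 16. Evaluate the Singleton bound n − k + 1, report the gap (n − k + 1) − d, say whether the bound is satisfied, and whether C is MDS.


Singleton RHS = n − k + 1 = 13, slack = -3, bound violated (no such code; not MDS).

Singleton bound: d ≤ n − k + 1.
Here n = 23, k = 11, so n − k + 1 = 13.
Given d = 16, check d ≤ 13: NO.
Slack = (n − k + 1) − d = -3.
The slack is negative: d = 16 exceeds n − k + 1 = 13 by 3, so the Singleton bound is violated and no linear [23, 11, 16]_7 code can exist. In particular it is not MDS (MDS requires d = n − k + 1 exactly).
Description: the claimed parameters are [23, 11, 16]_7; such a code would be impossible (violates the Singleton bound).


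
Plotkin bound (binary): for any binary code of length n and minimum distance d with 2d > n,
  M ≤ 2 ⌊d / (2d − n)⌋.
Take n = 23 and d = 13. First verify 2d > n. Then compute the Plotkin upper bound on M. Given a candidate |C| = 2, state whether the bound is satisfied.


Plotkin bound M ≤ 8; given |C| = 2 ≤ bound (satisfied).

Check applicability: 2d = 26, n = 23.
2d − n = 3 > 0, so Plotkin applies.
Compute d/(2d−n) = 13/3 ≈ 4.3333.
⌊d/(2d−n)⌋ = 4.
Plotkin bound: M ≤ 2·4 = 8.
Given |C| = 2, check: satisfied.
This |C| is below the Plotkin bound.


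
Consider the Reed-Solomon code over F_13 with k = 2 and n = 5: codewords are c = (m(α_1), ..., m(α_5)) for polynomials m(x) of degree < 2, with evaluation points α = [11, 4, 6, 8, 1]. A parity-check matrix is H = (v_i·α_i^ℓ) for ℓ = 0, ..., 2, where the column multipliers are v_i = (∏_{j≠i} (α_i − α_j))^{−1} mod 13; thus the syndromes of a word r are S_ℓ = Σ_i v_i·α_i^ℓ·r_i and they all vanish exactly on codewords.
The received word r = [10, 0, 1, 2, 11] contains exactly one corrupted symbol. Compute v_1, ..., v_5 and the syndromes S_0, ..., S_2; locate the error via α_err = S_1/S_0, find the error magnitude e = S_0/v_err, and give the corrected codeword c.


S = (11, 11, 11), error at position 5, error magnitude e = 6, c = [10, 0, 1, 2, 5].

Step 1: column multipliers v_i = (∏_{j≠i}(α_i − α_j))^{−1} mod 13.
  i = 1 (α = 11): (11−4)(11−6)(11−8)(11−1) = 7·5·3·10 = 1050 ≡ 10, so v_1 = 10^{−1} = 4 (mod 13).
  i = 2 (α = 4): (4−11)(4−6)(4−8)(4−1) = (−7)·(−2)·(−4)·3 = −168 ≡ 1, so v_2 = 1^{−1} = 1 (mod 13).
  i = 3 (α = 6): (6−11)(6−4)(6−8)(6−1) = (−5)·2·(−2)·5 = 100 ≡ 9, so v_3 = 9^{−1} = 3 (mod 13).
  i = 4 (α = 8): (8−11)(8−4)(8−6)(8−1) = (−3)·4·2·7 = −168 ≡ 1, so v_4 = 1^{−1} = 1 (mod 13).
  i = 5 (α = 1): (1−11)(1−4)(1−6)(1−8) = (−10)·(−3)·(−5)·(−7) = 1050 ≡ 10, so v_5 = 10^{−1} = 4 (mod 13).
  v = [4, 1, 3, 1, 4].
Step 2: syndromes of r = [10, 0, 1, 2, 11] (all sums mod 13).
  S_0 = Σ v_i r_i = 4·10 + 1·0 + 3·1 + 1·2 + 4·11 = 89 ≡ 11.
  S_1 = Σ v_i α_i r_i = 4·11·10 + 1·4·0 + 3·6·1 + 1·8·2 + 4·1·11 = 518 ≡ 11.
  α_i^2 mod 13 = [4, 3, 10, 12, 1].
  S_2 = Σ v_i α_i^2 r_i = 4·4·10 + 1·3·0 + 3·10·1 + 1·12·2 + 4·1·11 = 258 ≡ 11.
  S = (11, 11, 11) ≠ 0, so r is not a codeword (an error is present).
Step 3: locate the error. For a single error e at position i, S_ℓ = v_i·e·α_i^ℓ, so α_err = S_1/S_0.
  S_0^{−1} = 11^{−1} = 6 (mod 13), so α_err = 11·6 = 66 ≡ 1 = α_5. Error position i = 5.
  Consistency check: S_2/S_1 = 11·6 = 66 ≡ 1 = α_err ✓ (single-error assumption holds).
Step 4: error magnitude e = S_0/v_5 = S_0·∏_{j≠5}(α_5 − α_j) = 11·10 = 110 ≡ 6 (mod 13).
Step 5: correct position 5: c_5 = r_5 − e = 11 − 6 ≡ 5 (mod 13). Hence c = [10, 0, 1, 2, 5].
  Check: interpolating c through the α_i gives m(x) = 11 + 7·x (degree < 2) with m(α_i) = c_i for every i, so c is indeed a codeword.


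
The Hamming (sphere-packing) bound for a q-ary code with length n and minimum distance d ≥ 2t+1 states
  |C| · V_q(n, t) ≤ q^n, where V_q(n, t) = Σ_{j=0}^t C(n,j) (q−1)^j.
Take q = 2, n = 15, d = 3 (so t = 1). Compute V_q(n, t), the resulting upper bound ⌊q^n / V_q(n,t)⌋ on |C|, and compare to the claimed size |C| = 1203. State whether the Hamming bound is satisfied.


V_q(n, t) = 16, q^n = 32768, Hamming bound = 2048, |C| = 1203 ≤ bound (satisfied).

Step 1: Compute V_q(n, t) = Σ_{j=0}^1 C(n, j) (q−1)^j.
  j = 0: C(15,0)·(1)^0 = 1·1 = 1.
  j = 1: C(15,1)·(1)^1 = 15·1 = 15.
  V_q(n, t) = 1 + 15 = 16.
Step 2: q^n = 2^15 = 32768.
Step 3: Hamming bound ⌊q^n / V_q(n,t)⌋ = ⌊32768/16⌋ = 2048.
Step 4: Compare |C| = 1203 to 2048: satisfied.
The claimed |C| lies below the Hamming bound.


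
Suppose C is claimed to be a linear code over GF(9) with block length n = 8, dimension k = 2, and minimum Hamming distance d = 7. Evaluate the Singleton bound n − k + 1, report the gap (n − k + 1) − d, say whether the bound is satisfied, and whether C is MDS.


Singleton RHS = n − k + 1 = 7, slack = 0, bound satisfied, MDS.

Singleton bound: d ≤ n − k + 1.
Here n = 8, k = 2, so n − k + 1 = 7.
Given d = 7, check d ≤ 7: YES.
Slack = (n − k + 1) − d = 0.
The code is MDS (slack = 0).
Description: the claimed parameters are [8, 2, 7]_9; such a code would be MDS (meets Singleton bound).


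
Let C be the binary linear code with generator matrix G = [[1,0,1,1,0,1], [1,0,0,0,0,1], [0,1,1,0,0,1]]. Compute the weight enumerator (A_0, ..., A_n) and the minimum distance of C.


Weight distribution: A_0 = 1, A_2 = 2, A_3 = 4, A_4 = 1. Minimum distance d = 2.

Enumerate all 2^3 = 8 messages m ∈ F_2^3.
For each, compute codeword c = mG in F_2^6, then tally its weight.
  m = 000 → c = 000000, weight = 0.
  m = 100 → c = 101101, weight = 4.
  m = 010 → c = 100001, weight = 2.
  m = 110 → c = 001100, weight = 2.
  m = 001 → c = 011001, weight = 3.
  m = 101 → c = 110100, weight = 3.
  m = 011 → c = 111000, weight = 3.
  m = 111 → c = 010101, weight = 3.
Tally weights:
  weight 0: 1 codewords.
  weight 2: 2 codewords.
  weight 3: 4 codewords.
  weight 4: 1 codewords.
Minimum distance d = smallest w > 0 with A_w > 0 = 2.
Sanity: Σ A_w = 8 = 2^3 = 8 ✓.


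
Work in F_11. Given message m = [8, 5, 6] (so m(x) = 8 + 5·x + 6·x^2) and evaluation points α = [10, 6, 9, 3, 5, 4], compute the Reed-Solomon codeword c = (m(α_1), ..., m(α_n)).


c = [9, 1, 0, 0, 7, 3]

Message polynomial: m(x) = 8 + 5·x + 6·x^2 (mod 11).
For each evaluation point α_i, compute m(α_i) mod 11:
  α_1 = 10: Horner steps 6 → 10 → 9, so m(10) = 9.
  α_2 = 6: Horner steps 6 → 8 → 1, so m(6) = 1.
  α_3 = 9: Horner steps 6 → 4 → 0, so m(9) = 0.
  α_4 = 3: Horner steps 6 → 1 → 0, so m(3) = 0.
  α_5 = 5: Horner steps 6 → 2 → 7, so m(5) = 7.
  α_6 = 4: Horner steps 6 → 7 → 3, so m(4) = 3.
Codeword c = [9, 1, 0, 0, 7, 3] ∈ F_11^6.


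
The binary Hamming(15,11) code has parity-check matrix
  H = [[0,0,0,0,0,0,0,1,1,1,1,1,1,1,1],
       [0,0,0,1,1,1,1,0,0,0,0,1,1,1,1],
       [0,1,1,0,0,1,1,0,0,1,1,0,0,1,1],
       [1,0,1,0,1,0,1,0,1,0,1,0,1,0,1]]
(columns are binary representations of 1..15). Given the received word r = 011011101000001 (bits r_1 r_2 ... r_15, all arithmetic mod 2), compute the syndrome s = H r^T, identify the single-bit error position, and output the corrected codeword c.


s = (0, 0, 1, 1)^T, error position = 3, corrected codeword c = 010011101000001

Compute s = H r^T mod 2 one row at a time:
  s_1 = 0 + 1 + 0 + 0 + 0 + 0 + 0 + 1 = 2 ≡ 0 (mod 2).
  s_2 = 0 + 1 + 1 + 1 + 0 + 0 + 0 + 1 = 4 ≡ 0 (mod 2).
  s_3 = 1 + 1 + 1 + 1 + 0 + 0 + 0 + 1 = 5 ≡ 1 (mod 2).
  s_4 = 0 + 1 + 1 + 1 + 1 + 0 + 0 + 1 = 5 ≡ 1 (mod 2).
s = (0, 0, 1, 1)^T — this equals column 3 of H (binary 0011), so error is at position 3.
Correct: flip bit 3 of r = 011011101000001 to get c = 010011101000001.


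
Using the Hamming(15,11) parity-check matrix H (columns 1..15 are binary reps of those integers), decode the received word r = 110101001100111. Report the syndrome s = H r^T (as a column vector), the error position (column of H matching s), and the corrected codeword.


s = (1, 1, 1, 0)^T, error position = 14, corrected codeword c = 110101001100101

Compute s = H r^T mod 2 one row at a time:
  s_1 = 0 + 1 + 1 + 0 + 0 + 1 + 1 + 1 = 5 ≡ 1 (mod 2).
  s_2 = 1 + 0 + 1 + 0 + 0 + 1 + 1 + 1 = 5 ≡ 1 (mod 2).
  s_3 = 1 + 0 + 1 + 0 + 1 + 0 + 1 + 1 = 5 ≡ 1 (mod 2).
  s_4 = 1 + 0 + 0 + 0 + 1 + 0 + 1 + 1 = 4 ≡ 0 (mod 2).
s = (1, 1, 1, 0)^T — this equals column 14 of H (binary 1110), so error is at position 14.
Correct: flip bit 14 of r = 110101001100111 to get c = 110101001100101.


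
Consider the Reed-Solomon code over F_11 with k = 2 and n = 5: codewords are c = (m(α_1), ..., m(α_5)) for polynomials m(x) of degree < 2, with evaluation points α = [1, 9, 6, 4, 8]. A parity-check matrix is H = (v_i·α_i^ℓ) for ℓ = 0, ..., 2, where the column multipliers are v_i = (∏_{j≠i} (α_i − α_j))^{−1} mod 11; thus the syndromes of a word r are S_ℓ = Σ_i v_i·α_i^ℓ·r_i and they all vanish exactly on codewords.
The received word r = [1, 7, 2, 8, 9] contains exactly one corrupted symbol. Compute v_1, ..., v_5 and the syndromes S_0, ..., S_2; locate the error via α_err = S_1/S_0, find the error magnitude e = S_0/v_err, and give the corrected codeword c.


S = (2, 8, 10), error at position 4, error magnitude e = 2, c = [1, 7, 2, 6, 9].

Step 1: column multipliers v_i = (∏_{j≠i}(α_i − α_j))^{−1} mod 11.
  i = 1 (α = 1): (1−9)(1−6)(1−4)(1−8) = (−8)·(−5)·(−3)·(−7) = 840 ≡ 4, so v_1 = 4^{−1} = 3 (mod 11).
  i = 2 (α = 9): (9−1)(9−6)(9−4)(9−8) = 8·3·5·1 = 120 ≡ 10, so v_2 = 10^{−1} = 10 (mod 11).
  i = 3 (α = 6): (6−1)(6−9)(6−4)(6−8) = 5·(−3)·2·(−2) = 60 ≡ 5, so v_3 = 5^{−1} = 9 (mod 11).
  i = 4 (α = 4): (4−1)(4−9)(4−6)(4−8) = 3·(−5)·(−2)·(−4) = −120 ≡ 1, so v_4 = 1^{−1} = 1 (mod 11).
  i = 5 (α = 8): (8−1)(8−9)(8−6)(8−4) = 7·(−1)·2·4 = −56 ≡ 10, so v_5 = 10^{−1} = 10 (mod 11).
  v = [3, 10, 9, 1, 10].
Step 2: syndromes of r = [1, 7, 2, 8, 9] (all sums mod 11).
  S_0 = Σ v_i r_i = 3·1 + 10·7 + 9·2 + 1·8 + 10·9 = 189 ≡ 2.
  S_1 = Σ v_i α_i r_i = 3·1·1 + 10·9·7 + 9·6·2 + 1·4·8 + 10·8·9 = 1493 ≡ 8.
  α_i^2 mod 11 = [1, 4, 3, 5, 9].
  S_2 = Σ v_i α_i^2 r_i = 3·1·1 + 10·4·7 + 9·3·2 + 1·5·8 + 10·9·9 = 1187 ≡ 10.
  S = (2, 8, 10) ≠ 0, so r is not a codeword (an error is present).
Step 3: locate the error. For a single error e at position i, S_ℓ = v_i·e·α_i^ℓ, so α_err = S_1/S_0.
  S_0^{−1} = 2^{−1} = 6 (mod 11), so α_err = 8·6 = 48 ≡ 4 = α_4. Error position i = 4.
  Consistency check: S_2/S_1 = 10·7 = 70 ≡ 4 = α_err ✓ (single-error assumption holds).
Step 4: error magnitude e = S_0/v_4 = S_0·∏_{j≠4}(α_4 − α_j) = 2·1 = 2 ≡ 2 (mod 11).
Step 5: correct position 4: c_4 = r_4 − e = 8 − 2 ≡ 6 (mod 11). Hence c = [1, 7, 2, 6, 9].
  Check: interpolating c through the α_i gives m(x) = 3 + 9·x (degree < 2) with m(α_i) = c_i for every i, so c is indeed a codeword.


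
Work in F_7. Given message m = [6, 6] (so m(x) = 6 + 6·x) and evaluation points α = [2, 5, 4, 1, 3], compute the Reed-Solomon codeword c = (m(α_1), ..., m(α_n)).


c = [4, 1, 2, 5, 3]

Message polynomial: m(x) = 6 + 6·x (mod 7).
For each evaluation point α_i, compute m(α_i) mod 7:
  α_1 = 2: Horner steps 6 → 4, so m(2) = 4.
  α_2 = 5: Horner steps 6 → 1, so m(5) = 1.
  α_3 = 4: Horner steps 6 → 2, so m(4) = 2.
  α_4 = 1: Horner steps 6 → 5, so m(1) = 5.
  α_5 = 3: Horner steps 6 → 3, so m(3) = 3.
Codeword c = [4, 1, 2, 5, 3] ∈ F_7^5.


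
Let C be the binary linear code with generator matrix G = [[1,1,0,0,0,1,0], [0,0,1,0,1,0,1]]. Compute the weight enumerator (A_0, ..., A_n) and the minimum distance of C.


Weight distribution: A_0 = 1, A_3 = 2, A_6 = 1. Minimum distance d = 3.

Enumerate all 2^2 = 4 messages m ∈ F_2^2.
For each, compute codeword c = mG in F_2^7, then tally its weight.
  m = 00 → c = 0000000, weight = 0.
  m = 10 → c = 1100010, weight = 3.
  m = 01 → c = 0010101, weight = 3.
  m = 11 → c = 1110111, weight = 6.
Tally weights:
  weight 0: 1 codewords.
  weight 3: 2 codewords.
  weight 6: 1 codewords.
Minimum distance d = smallest w > 0 with A_w > 0 = 3.
Sanity: Σ A_w = 4 = 2^2 = 4 ✓.


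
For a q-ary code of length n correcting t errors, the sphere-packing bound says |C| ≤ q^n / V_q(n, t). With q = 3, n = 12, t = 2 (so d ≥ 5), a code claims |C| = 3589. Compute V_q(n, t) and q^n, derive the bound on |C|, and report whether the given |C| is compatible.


V_q(n, t) = 289, q^n = 531441, Hamming bound = 1838, |C| = 3589 > bound (violated).

Step 1: Compute V_q(n, t) = Σ_{j=0}^2 C(n, j) (q−1)^j.
  j = 0: C(12,0)·(2)^0 = 1·1 = 1.
  j = 1: C(12,1)·(2)^1 = 12·2 = 24.
  j = 2: C(12,2)·(2)^2 = 66·4 = 264.
  V_q(n, t) = 1 + 24 + 264 = 289.
Step 2: q^n = 3^12 = 531441.
Step 3: Hamming bound ⌊q^n / V_q(n,t)⌋ = ⌊531441/289⌋ = 1838.
Step 4: Compare |C| = 3589 to 1838: violated.
The claimed |C| lies above the Hamming bound, so no 3-ary code of length 12 with d ≥ 5 can have 3589 codewords.


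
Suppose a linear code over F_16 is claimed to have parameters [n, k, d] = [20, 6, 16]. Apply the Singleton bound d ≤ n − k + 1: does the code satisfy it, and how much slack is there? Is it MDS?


Singleton RHS = n − k + 1 = 15, slack = -1, bound violated (no such code; not MDS).

Singleton bound: d ≤ n − k + 1.
Here n = 20, k = 6, so n − k + 1 = 15.
Given d = 16, check d ≤ 15: NO.
Slack = (n − k + 1) − d = -1.
The slack is negative: d = 16 exceeds n − k + 1 = 15 by 1, so the Singleton bound is violated and no linear [20, 6, 16]_16 code can exist. In particular it is not MDS (MDS requires d = n − k + 1 exactly).
Description: the claimed parameters are [20, 6, 16]_16; such a code would be impossible (violates the Singleton bound).


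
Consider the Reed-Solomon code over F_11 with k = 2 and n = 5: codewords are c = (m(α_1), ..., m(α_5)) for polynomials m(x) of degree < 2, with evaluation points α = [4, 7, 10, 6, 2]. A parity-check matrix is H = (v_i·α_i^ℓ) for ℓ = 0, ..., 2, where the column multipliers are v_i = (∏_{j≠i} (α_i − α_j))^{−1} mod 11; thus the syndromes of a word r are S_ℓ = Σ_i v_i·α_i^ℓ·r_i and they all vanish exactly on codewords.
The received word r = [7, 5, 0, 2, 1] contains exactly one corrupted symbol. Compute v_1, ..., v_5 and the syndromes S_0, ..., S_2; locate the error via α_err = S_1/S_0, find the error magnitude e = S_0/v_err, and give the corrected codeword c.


S = (2, 9, 2), error at position 3, error magnitude e = 8, c = [7, 5, 3, 2, 1].

Step 1: column multipliers v_i = (∏_{j≠i}(α_i − α_j))^{−1} mod 11.
  i = 1 (α = 4): (4−7)(4−10)(4−6)(4−2) = (−3)·(−6)·(−2)·2 = −72 ≡ 5, so v_1 = 5^{−1} = 9 (mod 11).
  i = 2 (α = 7): (7−4)(7−10)(7−6)(7−2) = 3·(−3)·1·5 = −45 ≡ 10, so v_2 = 10^{−1} = 10 (mod 11).
  i = 3 (α = 10): (10−4)(10−7)(10−6)(10−2) = 6·3·4·8 = 576 ≡ 4, so v_3 = 4^{−1} = 3 (mod 11).
  i = 4 (α = 6): (6−4)(6−7)(6−10)(6−2) = 2·(−1)·(−4)·4 = 32 ≡ 10, so v_4 = 10^{−1} = 10 (mod 11).
  i = 5 (α = 2): (2−4)(2−7)(2−10)(2−6) = (−2)·(−5)·(−8)·(−4) = 320 ≡ 1, so v_5 = 1^{−1} = 1 (mod 11).
  v = [9, 10, 3, 10, 1].
Step 2: syndromes of r = [7, 5, 0, 2, 1] (all sums mod 11).
  S_0 = Σ v_i r_i = 9·7 + 10·5 + 3·0 + 10·2 + 1·1 = 134 ≡ 2.
  S_1 = Σ v_i α_i r_i = 9·4·7 + 10·7·5 + 3·10·0 + 10·6·2 + 1·2·1 = 724 ≡ 9.
  α_i^2 mod 11 = [5, 5, 1, 3, 4].
  S_2 = Σ v_i α_i^2 r_i = 9·5·7 + 10·5·5 + 3·1·0 + 10·3·2 + 1·4·1 = 629 ≡ 2.
  S = (2, 9, 2) ≠ 0, so r is not a codeword (an error is present).
Step 3: locate the error. For a single error e at position i, S_ℓ = v_i·e·α_i^ℓ, so α_err = S_1/S_0.
  S_0^{−1} = 2^{−1} = 6 (mod 11), so α_err = 9·6 = 54 ≡ 10 = α_3. Error position i = 3.
  Consistency check: S_2/S_1 = 2·5 = 10 ≡ 10 = α_err ✓ (single-error assumption holds).
Step 4: error magnitude e = S_0/v_3 = S_0·∏_{j≠3}(α_3 − α_j) = 2·4 = 8 ≡ 8 (mod 11).
Step 5: correct position 3: c_3 = r_3 − e = 0 − 8 ≡ 3 (mod 11). Hence c = [7, 5, 3, 2, 1].
  Check: interpolating c through the α_i gives m(x) = 6 + 3·x (degree < 2) with m(α_i) = c_i for every i, so c is indeed a codeword.


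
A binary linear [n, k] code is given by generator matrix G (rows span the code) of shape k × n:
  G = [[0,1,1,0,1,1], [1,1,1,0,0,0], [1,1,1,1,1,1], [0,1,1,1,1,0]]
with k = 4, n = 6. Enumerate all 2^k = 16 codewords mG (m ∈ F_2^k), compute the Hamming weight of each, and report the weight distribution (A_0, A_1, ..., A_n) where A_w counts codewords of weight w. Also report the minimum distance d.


Weight distribution: A_0 = 1, A_1 = 1, A_2 = 3, A_3 = 6, A_4 = 3, A_5 = 1, A_6 = 1. Minimum distance d = 1.

Enumerate all 2^4 = 16 messages m ∈ F_2^4.
For each, compute codeword c = mG in F_2^6, then tally its weight.
  m = 0000 → c = 000000, weight = 0.
  m = 1000 → c = 011011, weight = 4.
  m = 0100 → c = 111000, weight = 3.
  m = 1100 → c = 100011, weight = 3.
  m = 0010 → c = 111111, weight = 6.
  m = 1010 → c = 100100, weight = 2.
  m = 0110 → c = 000111, weight = 3.
  m = 1110 → c = 011100, weight = 3.
  m = 0001 → c = 011110, weight = 4.
  m = 1001 → c = 000101, weight = 2.
  m = 0101 → c = 100110, weight = 3.
  m = 1101 → c = 111101, weight = 5.
  m = 0011 → c = 100001, weight = 2.
  m = 1011 → c = 111010, weight = 4.
  m = 0111 → c = 011001, weight = 3.
  m = 1111 → c = 000010, weight = 1.
Tally weights:
  weight 0: 1 codewords.
  weight 1: 1 codewords.
  weight 2: 3 codewords.
  weight 3: 6 codewords.
  weight 4: 3 codewords.
  weight 5: 1 codewords.
  weight 6: 1 codewords.
Minimum distance d = smallest w > 0 with A_w > 0 = 1.
Sanity: Σ A_w = 16 = 2^4 = 16 ✓.


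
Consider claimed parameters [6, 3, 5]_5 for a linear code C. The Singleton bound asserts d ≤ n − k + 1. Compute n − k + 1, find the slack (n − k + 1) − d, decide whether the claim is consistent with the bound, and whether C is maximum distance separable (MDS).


Singleton RHS = n − k + 1 = 4, slack = -1, bound violated (no such code; not MDS).

Singleton bound: d ≤ n − k + 1.
Here n = 6, k = 3, so n − k + 1 = 4.
Given d = 5, check d ≤ 4: NO.
Slack = (n − k + 1) − d = -1.
The slack is negative: d = 5 exceeds n − k + 1 = 4 by 1, so the Singleton bound is violated and no linear [6, 3, 5]_5 code can exist. In particular it is not MDS (MDS requires d = n − k + 1 exactly).
Description: the claimed parameters are [6, 3, 5]_5; such a code would be impossible (violates the Singleton bound).


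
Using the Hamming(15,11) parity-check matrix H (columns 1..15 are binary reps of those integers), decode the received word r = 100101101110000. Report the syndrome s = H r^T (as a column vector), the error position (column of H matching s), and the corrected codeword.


s = (1, 1, 0, 0)^T, error position = 12, corrected codeword c = 100101101111000

Compute s = H r^T mod 2 one row at a time:
  s_1 = 0 + 1 + 1 + 1 + 0 + 0 + 0 + 0 = 3 ≡ 1 (mod 2).
  s_2 = 1 + 0 + 1 + 1 + 0 + 0 + 0 + 0 = 3 ≡ 1 (mod 2).
  s_3 = 0 + 0 + 1 + 1 + 1 + 1 + 0 + 0 = 4 ≡ 0 (mod 2).
  s_4 = 1 + 0 + 0 + 1 + 1 + 1 + 0 + 0 = 4 ≡ 0 (mod 2).
s = (1, 1, 0, 0)^T — this equals column 12 of H (binary 1100), so error is at position 12.
Correct: flip bit 12 of r = 100101101110000 to get c = 100101101111000.


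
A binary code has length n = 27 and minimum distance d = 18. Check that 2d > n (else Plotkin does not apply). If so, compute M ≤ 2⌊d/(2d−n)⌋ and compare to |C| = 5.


Plotkin bound M ≤ 4; given |C| = 5 > bound (violated).

Check applicability: 2d = 36, n = 27.
2d − n = 9 > 0, so Plotkin applies.
Compute d/(2d−n) = 18/9 ≈ 2.0000.
⌊d/(2d−n)⌋ = 2.
Plotkin bound: M ≤ 2·2 = 4.
Given |C| = 5, check: VIOLATED.
This |C| is above the Plotkin bound, so no binary code with n = 27, d = 18 and 5 codewords exists.


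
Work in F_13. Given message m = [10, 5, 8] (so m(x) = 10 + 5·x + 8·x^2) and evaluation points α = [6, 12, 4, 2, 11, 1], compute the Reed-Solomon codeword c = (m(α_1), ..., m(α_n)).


c = [3, 0, 2, 0, 6, 10]

Message polynomial: m(x) = 10 + 5·x + 8·x^2 (mod 13).
For each evaluation point α_i, compute m(α_i) mod 13:
  α_1 = 6: Horner steps 8 → 1 → 3, so m(6) = 3.
  α_2 = 12: Horner steps 8 → 10 → 0, so m(12) = 0.
  α_3 = 4: Horner steps 8 → 11 → 2, so m(4) = 2.
  α_4 = 2: Horner steps 8 → 8 → 0, so m(2) = 0.
  α_5 = 11: Horner steps 8 → 2 → 6, so m(11) = 6.
  α_6 = 1: Horner steps 8 → 0 → 10, so m(1) = 10.
Codeword c = [3, 0, 2, 0, 6, 10] ∈ F_13^6.


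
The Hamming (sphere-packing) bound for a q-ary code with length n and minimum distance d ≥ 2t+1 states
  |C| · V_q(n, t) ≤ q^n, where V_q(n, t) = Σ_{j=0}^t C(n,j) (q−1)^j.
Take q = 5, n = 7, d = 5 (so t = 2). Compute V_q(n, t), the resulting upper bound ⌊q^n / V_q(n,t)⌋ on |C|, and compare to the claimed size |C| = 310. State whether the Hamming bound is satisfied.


V_q(n, t) = 365, q^n = 78125, Hamming bound = 214, |C| = 310 > bound (violated).

Step 1: Compute V_q(n, t) = Σ_{j=0}^2 C(n, j) (q−1)^j.
  j = 0: C(7,0)·(4)^0 = 1·1 = 1.
  j = 1: C(7,1)·(4)^1 = 7·4 = 28.
  j = 2: C(7,2)·(4)^2 = 21·16 = 336.
  V_q(n, t) = 1 + 28 + 336 = 365.
Step 2: q^n = 5^7 = 78125.
Step 3: Hamming bound ⌊q^n / V_q(n,t)⌋ = ⌊78125/365⌋ = 214.
Step 4: Compare |C| = 310 to 214: violated.
The claimed |C| lies above the Hamming bound, so no 5-ary code of length 7 with d ≥ 5 can have 310 codewords.


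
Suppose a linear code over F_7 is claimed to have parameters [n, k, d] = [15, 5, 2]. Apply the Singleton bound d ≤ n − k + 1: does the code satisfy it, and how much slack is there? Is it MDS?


Singleton RHS = n − k + 1 = 11, slack = 9, bound satisfied, not MDS.

Singleton bound: d ≤ n − k + 1.
Here n = 15, k = 5, so n − k + 1 = 11.
Given d = 2, check d ≤ 11: YES.
Slack = (n − k + 1) − d = 9.
The code is NOT MDS (slack = 9 > 0).
Description: the claimed parameters are [15, 5, 2]_7; such a code would be non-MDS.


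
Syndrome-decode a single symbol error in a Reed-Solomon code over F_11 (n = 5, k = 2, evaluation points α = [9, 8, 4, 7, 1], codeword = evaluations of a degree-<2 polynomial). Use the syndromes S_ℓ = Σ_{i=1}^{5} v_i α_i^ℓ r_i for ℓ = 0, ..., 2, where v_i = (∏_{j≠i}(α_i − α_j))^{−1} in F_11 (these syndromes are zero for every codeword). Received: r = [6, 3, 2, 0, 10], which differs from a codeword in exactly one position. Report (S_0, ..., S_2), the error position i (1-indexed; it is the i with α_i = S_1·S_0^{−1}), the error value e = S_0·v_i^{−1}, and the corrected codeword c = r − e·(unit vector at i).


S = (4, 4, 4), error at position 5, error magnitude e = 6, c = [6, 3, 2, 0, 4].

Step 1: column multipliers v_i = (∏_{j≠i}(α_i − α_j))^{−1} mod 11.
  i = 1 (α = 9): (9−8)(9−4)(9−7)(9−1) = 1·5·2·8 = 80 ≡ 3, so v_1 = 3^{−1} = 4 (mod 11).
  i = 2 (α = 8): (8−9)(8−4)(8−7)(8−1) = (−1)·4·1·7 = −28 ≡ 5, so v_2 = 5^{−1} = 9 (mod 11).
  i = 3 (α = 4): (4−9)(4−8)(4−7)(4−1) = (−5)·(−4)·(−3)·3 = −180 ≡ 7, so v_3 = 7^{−1} = 8 (mod 11).
  i = 4 (α = 7): (7−9)(7−8)(7−4)(7−1) = (−2)·(−1)·3·6 = 36 ≡ 3, so v_4 = 3^{−1} = 4 (mod 11).
  i = 5 (α = 1): (1−9)(1−8)(1−4)(1−7) = (−8)·(−7)·(−3)·(−6) = 1008 ≡ 7, so v_5 = 7^{−1} = 8 (mod 11).
  v = [4, 9, 8, 4, 8].
Step 2: syndromes of r = [6, 3, 2, 0, 10] (all sums mod 11).
  S_0 = Σ v_i r_i = 4·6 + 9·3 + 8·2 + 4·0 + 8·10 = 147 ≡ 4.
  S_1 = Σ v_i α_i r_i = 4·9·6 + 9·8·3 + 8·4·2 + 4·7·0 + 8·1·10 = 576 ≡ 4.
  α_i^2 mod 11 = [4, 9, 5, 5, 1].
  S_2 = Σ v_i α_i^2 r_i = 4·4·6 + 9·9·3 + 8·5·2 + 4·5·0 + 8·1·10 = 499 ≡ 4.
  S = (4, 4, 4) ≠ 0, so r is not a codeword (an error is present).
Step 3: locate the error. For a single error e at position i, S_ℓ = v_i·e·α_i^ℓ, so α_err = S_1/S_0.
  S_0^{−1} = 4^{−1} = 3 (mod 11), so α_err = 4·3 = 12 ≡ 1 = α_5. Error position i = 5.
  Consistency check: S_2/S_1 = 4·3 = 12 ≡ 1 = α_err ✓ (single-error assumption holds).
Step 4: error magnitude e = S_0/v_5 = S_0·∏_{j≠5}(α_5 − α_j) = 4·7 = 28 ≡ 6 (mod 11).
Step 5: correct position 5: c_5 = r_5 − e = 10 − 6 ≡ 4 (mod 11). Hence c = [6, 3, 2, 0, 4].
  Check: interpolating c through the α_i gives m(x) = 1 + 3·x (degree < 2) with m(α_i) = c_i for every i, so c is indeed a codeword.


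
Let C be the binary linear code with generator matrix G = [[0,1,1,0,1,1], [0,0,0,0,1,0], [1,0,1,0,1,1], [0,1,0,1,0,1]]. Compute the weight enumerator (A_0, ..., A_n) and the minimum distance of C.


Weight distribution: A_0 = 1, A_1 = 1, A_2 = 2, A_3 = 6, A_4 = 5, A_5 = 1. Minimum distance d = 1.

Enumerate all 2^4 = 16 messages m ∈ F_2^4.
For each, compute codeword c = mG in F_2^6, then tally its weight.
  m = 0000 → c = 000000, weight = 0.
  m = 1000 → c = 011011, weight = 4.
  m = 0100 → c = 000010, weight = 1.
  m = 1100 → c = 011001, weight = 3.
  m = 0010 → c = 101011, weight = 4.
  m = 1010 → c = 110000, weight = 2.
  m = 0110 → c = 101001, weight = 3.
  m = 1110 → c = 110010, weight = 3.
  m = 0001 → c = 010101, weight = 3.
  m = 1001 → c = 001110, weight = 3.
  m = 0101 → c = 010111, weight = 4.
  m = 1101 → c = 001100, weight = 2.
  m = 0011 → c = 111110, weight = 5.
  m = 1011 → c = 100101, weight = 3.
  m = 0111 → c = 111100, weight = 4.
  m = 1111 → c = 100111, weight = 4.
Tally weights:
  weight 0: 1 codewords.
  weight 1: 1 codewords.
  weight 2: 2 codewords.
  weight 3: 6 codewords.
  weight 4: 5 codewords.
  weight 5: 1 codewords.
Minimum distance d = smallest w > 0 with A_w > 0 = 1.
Sanity: Σ A_w = 16 = 2^4 = 16 ✓.


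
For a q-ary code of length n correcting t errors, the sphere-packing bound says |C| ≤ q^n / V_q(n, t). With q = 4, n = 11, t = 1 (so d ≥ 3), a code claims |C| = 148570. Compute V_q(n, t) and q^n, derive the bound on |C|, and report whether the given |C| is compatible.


V_q(n, t) = 34, q^n = 4194304, Hamming bound = 123361, |C| = 148570 > bound (violated).

Step 1: Compute V_q(n, t) = Σ_{j=0}^1 C(n, j) (q−1)^j.
  j = 0: C(11,0)·(3)^0 = 1·1 = 1.
  j = 1: C(11,1)·(3)^1 = 11·3 = 33.
  V_q(n, t) = 1 + 33 = 34.
Step 2: q^n = 4^11 = 4194304.
Step 3: Hamming bound ⌊q^n / V_q(n,t)⌋ = ⌊4194304/34⌋ = 123361.
Step 4: Compare |C| = 148570 to 123361: violated.
The claimed |C| lies above the Hamming bound, so no 4-ary code of length 11 with d ≥ 3 can have 148570 codewords.


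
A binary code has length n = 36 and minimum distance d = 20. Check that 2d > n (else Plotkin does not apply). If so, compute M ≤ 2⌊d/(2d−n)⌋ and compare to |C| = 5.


Plotkin bound M ≤ 10; given |C| = 5 ≤ bound (satisfied).

Check applicability: 2d = 40, n = 36.
2d − n = 4 > 0, so Plotkin applies.
Compute d/(2d−n) = 20/4 ≈ 5.0000.
⌊d/(2d−n)⌋ = 5.
Plotkin bound: M ≤ 2·5 = 10.
Given |C| = 5, check: satisfied.
This |C| is below the Plotkin bound.


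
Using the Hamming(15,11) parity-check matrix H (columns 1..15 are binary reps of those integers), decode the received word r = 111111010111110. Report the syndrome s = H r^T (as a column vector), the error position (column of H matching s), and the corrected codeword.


s = (0, 0, 0, 1)^T, error position = 1, corrected codeword c = 011111010111110

Compute s = H r^T mod 2 one row at a time:
  s_1 = 1 + 0 + 1 + 1 + 1 + 1 + 1 + 0 = 6 ≡ 0 (mod 2).
  s_2 = 1 + 1 + 1 + 0 + 1 + 1 + 1 + 0 = 6 ≡ 0 (mod 2).
  s_3 = 1 + 1 + 1 + 0 + 1 + 1 + 1 + 0 = 6 ≡ 0 (mod 2).
  s_4 = 1 + 1 + 1 + 0 + 0 + 1 + 1 + 0 = 5 ≡ 1 (mod 2).
s = (0, 0, 0, 1)^T — this equals column 1 of H (binary 0001), so error is at position 1.
Correct: flip bit 1 of r = 111111010111110 to get c = 011111010111110.


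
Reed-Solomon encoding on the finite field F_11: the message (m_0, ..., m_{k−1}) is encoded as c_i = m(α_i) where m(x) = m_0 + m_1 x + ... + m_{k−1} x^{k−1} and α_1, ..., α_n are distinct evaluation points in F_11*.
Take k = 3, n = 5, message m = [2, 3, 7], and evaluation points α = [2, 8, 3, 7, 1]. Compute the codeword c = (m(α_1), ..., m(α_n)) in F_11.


c = [3, 1, 8, 3, 1]

Message polynomial: m(x) = 2 + 3·x + 7·x^2 (mod 11).
For each evaluation point α_i, compute m(α_i) mod 11:
  α_1 = 2: Horner steps 7 → 6 → 3, so m(2) = 3.
  α_2 = 8: Horner steps 7 → 4 → 1, so m(8) = 1.
  α_3 = 3: Horner steps 7 → 2 → 8, so m(3) = 8.
  α_4 = 7: Horner steps 7 → 8 → 3, so m(7) = 3.
  α_5 = 1: Horner steps 7 → 10 → 1, so m(1) = 1.
Codeword c = [3, 1, 8, 3, 1] ∈ F_11^5.


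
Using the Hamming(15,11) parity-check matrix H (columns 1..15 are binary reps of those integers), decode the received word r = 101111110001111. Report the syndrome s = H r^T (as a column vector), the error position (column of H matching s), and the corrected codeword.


s = (1, 0, 1, 0)^T, error position = 10, corrected codeword c = 101111110101111

Compute s = H r^T mod 2 one row at a time:
  s_1 = 1 + 0 + 0 + 0 + 1 + 1 + 1 + 1 = 5 ≡ 1 (mod 2).
  s_2 = 1 + 1 + 1 + 1 + 1 + 1 + 1 + 1 = 8 ≡ 0 (mod 2).
  s_3 = 0 + 1 + 1 + 1 + 0 + 0 + 1 + 1 = 5 ≡ 1 (mod 2).
  s_4 = 1 + 1 + 1 + 1 + 0 + 0 + 1 + 1 = 6 ≡ 0 (mod 2).
s = (1, 0, 1, 0)^T — this equals column 10 of H (binary 1010), so error is at position 10.
Correct: flip bit 10 of r = 101111110001111 to get c = 101111110101111.


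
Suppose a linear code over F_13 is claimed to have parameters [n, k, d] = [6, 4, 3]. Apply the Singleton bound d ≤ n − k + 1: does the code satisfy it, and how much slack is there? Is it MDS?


Singleton RHS = n − k + 1 = 3, slack = 0, bound satisfied, MDS.

Singleton bound: d ≤ n − k + 1.
Here n = 6, k = 4, so n − k + 1 = 3.
Given d = 3, check d ≤ 3: YES.
Slack = (n − k + 1) − d = 0.
The code is MDS (slack = 0).
Description: the claimed parameters are [6, 4, 3]_13; such a code would be MDS (meets Singleton bound).


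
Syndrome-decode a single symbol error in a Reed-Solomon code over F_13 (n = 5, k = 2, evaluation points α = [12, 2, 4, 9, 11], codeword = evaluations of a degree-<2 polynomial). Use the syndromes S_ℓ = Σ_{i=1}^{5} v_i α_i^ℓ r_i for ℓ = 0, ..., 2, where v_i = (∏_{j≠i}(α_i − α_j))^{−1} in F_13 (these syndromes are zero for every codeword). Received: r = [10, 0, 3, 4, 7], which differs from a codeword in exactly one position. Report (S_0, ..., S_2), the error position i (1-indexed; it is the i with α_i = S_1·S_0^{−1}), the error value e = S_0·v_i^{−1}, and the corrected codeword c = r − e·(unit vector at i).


S = (10, 3, 10), error at position 1, error magnitude e = 8, c = [2, 0, 3, 4, 7].

Step 1: column multipliers v_i = (∏_{j≠i}(α_i − α_j))^{−1} mod 13.
  i = 1 (α = 12): (12−2)(12−4)(12−9)(12−11) = 10·8·3·1 = 240 ≡ 6, so v_1 = 6^{−1} = 11 (mod 13).
  i = 2 (α = 2): (2−12)(2−4)(2−9)(2−11) = (−10)·(−2)·(−7)·(−9) = 1260 ≡ 12, so v_2 = 12^{−1} = 12 (mod 13).
  i = 3 (α = 4): (4−12)(4−2)(4−9)(4−11) = (−8)·2·(−5)·(−7) = −560 ≡ 12, so v_3 = 12^{−1} = 12 (mod 13).
  i = 4 (α = 9): (9−12)(9−2)(9−4)(9−11) = (−3)·7·5·(−2) = 210 ≡ 2, so v_4 = 2^{−1} = 7 (mod 13).
  i = 5 (α = 11): (11−12)(11−2)(11−4)(11−9) = (−1)·9·7·2 = −126 ≡ 4, so v_5 = 4^{−1} = 10 (mod 13).
  v = [11, 12, 12, 7, 10].
Step 2: syndromes of r = [10, 0, 3, 4, 7] (all sums mod 13).
  S_0 = Σ v_i r_i = 11·10 + 12·0 + 12·3 + 7·4 + 10·7 = 244 ≡ 10.
  S_1 = Σ v_i α_i r_i = 11·12·10 + 12·2·0 + 12·4·3 + 7·9·4 + 10·11·7 = 2486 ≡ 3.
  α_i^2 mod 13 = [1, 4, 3, 3, 4].
  S_2 = Σ v_i α_i^2 r_i = 11·1·10 + 12·4·0 + 12·3·3 + 7·3·4 + 10·4·7 = 582 ≡ 10.
  S = (10, 3, 10) ≠ 0, so r is not a codeword (an error is present).
Step 3: locate the error. For a single error e at position i, S_ℓ = v_i·e·α_i^ℓ, so α_err = S_1/S_0.
  S_0^{−1} = 10^{−1} = 4 (mod 13), so α_err = 3·4 = 12 ≡ 12 = α_1. Error position i = 1.
  Consistency check: S_2/S_1 = 10·9 = 90 ≡ 12 = α_err ✓ (single-error assumption holds).
Step 4: error magnitude e = S_0/v_1 = S_0·∏_{j≠1}(α_1 − α_j) = 10·6 = 60 ≡ 8 (mod 13).
Step 5: correct position 1: c_1 = r_1 − e = 10 − 8 ≡ 2 (mod 13). Hence c = [2, 0, 3, 4, 7].
  Check: interpolating c through the α_i gives m(x) = 10 + 8·x (degree < 2) with m(α_i) = c_i for every i, so c is indeed a codeword.


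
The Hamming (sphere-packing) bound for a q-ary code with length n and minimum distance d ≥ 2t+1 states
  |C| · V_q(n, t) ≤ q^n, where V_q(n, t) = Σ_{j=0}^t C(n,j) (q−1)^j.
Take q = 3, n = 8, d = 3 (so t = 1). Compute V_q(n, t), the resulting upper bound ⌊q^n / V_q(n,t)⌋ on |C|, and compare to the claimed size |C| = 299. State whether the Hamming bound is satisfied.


V_q(n, t) = 17, q^n = 6561, Hamming bound = 385, |C| = 299 ≤ bound (satisfied).

Step 1: Compute V_q(n, t) = Σ_{j=0}^1 C(n, j) (q−1)^j.
  j = 0: C(8,0)·(2)^0 = 1·1 = 1.
  j = 1: C(8,1)·(2)^1 = 8·2 = 16.
  V_q(n, t) = 1 + 16 = 17.
Step 2: q^n = 3^8 = 6561.
Step 3: Hamming bound ⌊q^n / V_q(n,t)⌋ = ⌊6561/17⌋ = 385.
Step 4: Compare |C| = 299 to 385: satisfied.
The claimed |C| lies below the Hamming bound.


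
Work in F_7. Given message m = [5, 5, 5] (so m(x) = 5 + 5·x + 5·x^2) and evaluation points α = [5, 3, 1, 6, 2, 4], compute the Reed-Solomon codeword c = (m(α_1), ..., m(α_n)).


c = [1, 2, 1, 5, 0, 0]

Message polynomial: m(x) = 5 + 5·x + 5·x^2 (mod 7).
For each evaluation point α_i, compute m(α_i) mod 7:
  α_1 = 5: Horner steps 5 → 2 → 1, so m(5) = 1.
  α_2 = 3: Horner steps 5 → 6 → 2, so m(3) = 2.
  α_3 = 1: Horner steps 5 → 3 → 1, so m(1) = 1.
  α_4 = 6: Horner steps 5 → 0 → 5, so m(6) = 5.
  α_5 = 2: Horner steps 5 → 1 → 0, so m(2) = 0.
  α_6 = 4: Horner steps 5 → 4 → 0, so m(4) = 0.
Codeword c = [1, 2, 1, 5, 0, 0] ∈ F_7^6.


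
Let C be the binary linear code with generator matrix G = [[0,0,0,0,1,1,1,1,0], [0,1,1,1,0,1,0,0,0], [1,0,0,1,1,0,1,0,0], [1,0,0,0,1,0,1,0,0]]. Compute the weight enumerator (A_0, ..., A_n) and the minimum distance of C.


Weight distribution: A_0 = 1, A_1 = 1, A_3 = 3, A_4 = 5, A_5 = 3, A_6 = 2, A_7 = 1. Minimum distance d = 1.

Enumerate all 2^4 = 16 messages m ∈ F_2^4.
For each, compute codeword c = mG in F_2^9, then tally its weight.
  m = 0000 → c = 000000000, weight = 0.
  m = 1000 → c = 000011110, weight = 4.
  m = 0100 → c = 011101000, weight = 4.
  m = 1100 → c = 011110110, weight = 6.
  m = 0010 → c = 100110100, weight = 4.
  m = 1010 → c = 100101010, weight = 4.
  m = 0110 → c = 111011100, weight = 6.
  m = 1110 → c = 111000010, weight = 4.
  m = 0001 → c = 100010100, weight = 3.
  m = 1001 → c = 100001010, weight = 3.
  m = 0101 → c = 111111100, weight = 7.
  m = 1101 → c = 111100010, weight = 5.
  m = 0011 → c = 000100000, weight = 1.
  m = 1011 → c = 000111110, weight = 5.
  m = 0111 → c = 011001000, weight = 3.
  m = 1111 → c = 011010110, weight = 5.
Tally weights:
  weight 0: 1 codewords.
  weight 1: 1 codewords.
  weight 3: 3 codewords.
  weight 4: 5 codewords.
  weight 5: 3 codewords.
  weight 6: 2 codewords.
  weight 7: 1 codewords.
Minimum distance d = smallest w > 0 with A_w > 0 = 1.
Sanity: Σ A_w = 16 = 2^4 = 16 ✓.


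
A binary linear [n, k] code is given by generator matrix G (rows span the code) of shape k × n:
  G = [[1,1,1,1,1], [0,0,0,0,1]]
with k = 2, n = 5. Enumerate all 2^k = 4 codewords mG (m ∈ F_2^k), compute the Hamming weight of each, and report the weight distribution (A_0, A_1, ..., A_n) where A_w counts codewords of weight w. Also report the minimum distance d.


Weight distribution: A_0 = 1, A_1 = 1, A_4 = 1, A_5 = 1. Minimum distance d = 1.

Enumerate all 2^2 = 4 messages m ∈ F_2^2.
For each, compute codeword c = mG in F_2^5, then tally its weight.
  m = 00 → c = 00000, weight = 0.
  m = 10 → c = 11111, weight = 5.
  m = 01 → c = 00001, weight = 1.
  m = 11 → c = 11110, weight = 4.
Tally weights:
  weight 0: 1 codewords.
  weight 1: 1 codewords.
  weight 4: 1 codewords.
  weight 5: 1 codewords.
Minimum distance d = smallest w > 0 with A_w > 0 = 1.
Sanity: Σ A_w = 4 = 2^2 = 4 ✓.


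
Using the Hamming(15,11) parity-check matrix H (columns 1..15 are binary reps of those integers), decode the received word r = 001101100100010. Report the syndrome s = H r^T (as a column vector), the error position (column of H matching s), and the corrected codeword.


s = (0, 0, 1, 0)^T, error position = 2, corrected codeword c = 011101100100010

Compute s = H r^T mod 2 one row at a time:
  s_1 = 0 + 0 + 1 + 0 + 0 + 0 + 1 + 0 = 2 ≡ 0 (mod 2).
  s_2 = 1 + 0 + 1 + 1 + 0 + 0 + 1 + 0 = 4 ≡ 0 (mod 2).
  s_3 = 0 + 1 + 1 + 1 + 1 + 0 + 1 + 0 = 5 ≡ 1 (mod 2).
  s_4 = 0 + 1 + 0 + 1 + 0 + 0 + 0 + 0 = 2 ≡ 0 (mod 2).
s = (0, 0, 1, 0)^T — this equals column 2 of H (binary 0010), so error is at position 2.
Correct: flip bit 2 of r = 001101100100010 to get c = 011101100100010.


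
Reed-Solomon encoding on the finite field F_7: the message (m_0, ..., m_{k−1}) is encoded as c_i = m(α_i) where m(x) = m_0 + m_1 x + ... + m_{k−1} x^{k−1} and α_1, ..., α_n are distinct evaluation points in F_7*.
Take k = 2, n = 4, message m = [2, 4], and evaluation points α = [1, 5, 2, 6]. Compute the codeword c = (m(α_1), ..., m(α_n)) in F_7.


c = [6, 1, 3, 5]

Message polynomial: m(x) = 2 + 4·x (mod 7).
For each evaluation point α_i, compute m(α_i) mod 7:
  α_1 = 1: Horner steps 4 → 6, so m(1) = 6.
  α_2 = 5: Horner steps 4 → 1, so m(5) = 1.
  α_3 = 2: Horner steps 4 → 3, so m(2) = 3.
  α_4 = 6: Horner steps 4 → 5, so m(6) = 5.
Codeword c = [6, 1, 3, 5] ∈ F_7^4.


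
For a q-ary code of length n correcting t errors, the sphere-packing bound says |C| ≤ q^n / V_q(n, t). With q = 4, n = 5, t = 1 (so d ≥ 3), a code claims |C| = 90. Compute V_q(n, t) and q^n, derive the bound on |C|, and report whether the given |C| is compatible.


V_q(n, t) = 16, q^n = 1024, Hamming bound = 64, |C| = 90 > bound (violated).

Step 1: Compute V_q(n, t) = Σ_{j=0}^1 C(n, j) (q−1)^j.
  j = 0: C(5,0)·(3)^0 = 1·1 = 1.
  j = 1: C(5,1)·(3)^1 = 5·3 = 15.
  V_q(n, t) = 1 + 15 = 16.
Step 2: q^n = 4^5 = 1024.
Step 3: Hamming bound ⌊q^n / V_q(n,t)⌋ = ⌊1024/16⌋ = 64.
Step 4: Compare |C| = 90 to 64: violated.
The claimed |C| lies above the Hamming bound, so no 4-ary code of length 5 with d ≥ 3 can have 90 codewords.


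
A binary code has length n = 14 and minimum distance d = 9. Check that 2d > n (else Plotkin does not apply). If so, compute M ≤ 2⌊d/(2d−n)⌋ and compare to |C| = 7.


Plotkin bound M ≤ 4; given |C| = 7 > bound (violated).

Check applicability: 2d = 18, n = 14.
2d − n = 4 > 0, so Plotkin applies.
Compute d/(2d−n) = 9/4 ≈ 2.2500.
⌊d/(2d−n)⌋ = 2.
Plotkin bound: M ≤ 2·2 = 4.
Given |C| = 7, check: VIOLATED.
This |C| is above the Plotkin bound, so no binary code with n = 14, d = 9 and 7 codewords exists.
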